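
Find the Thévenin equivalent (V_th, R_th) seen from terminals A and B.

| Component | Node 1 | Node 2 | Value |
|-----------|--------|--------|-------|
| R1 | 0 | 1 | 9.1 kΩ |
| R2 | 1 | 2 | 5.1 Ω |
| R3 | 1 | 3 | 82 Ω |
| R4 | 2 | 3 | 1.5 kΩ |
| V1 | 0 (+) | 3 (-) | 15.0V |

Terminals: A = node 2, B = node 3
Step 1 — V_th is the open-circuit voltage V_A - V_B (nothing connected across the terminals).
Nodal analysis, taking node 3 as the 0 V reference.
Source V1 fixes V_0 = 15 V.
KCL at each unknown node (sum of currents leaving = 0; resistances in Ω):
  Node 1: (V_1 - 15)/9100 + (V_1 - V_2)/5.1 + (V_1 - 0)/82 = 0
  Node 2: (V_2 - V_1)/5.1 + (V_2 - 0)/1500 = 0
Collecting terms (coefficients in siemens):
  0.2084·V_1 - 0.1961·V_2 = 0.001648
  0.1967·V_2 - 0.1961·V_1 = 0
Determinant D = (0.2084)(0.1967) - (-0.1961)(-0.1961) = 0.002552
V_1 = [(0.001648)(0.1967) - (-0.1961)(0)]/D = 0.1271 V
V_2 = [(0.2084)(0) - (0.001648)(-0.1961)]/D = 0.1267 V
V_th = V_2 - V_3 = 0.1267 - 0 = 0.1267 V
Step 2 — R_th: zero the source — replace V1 by a short circuit (node 3 merges into node 0) — and find the resistance seen between A (node 2) and B (node 0).
Reduce the network between node 2 (A) and node 0 (B) by series/parallel combination:
  Rp1 = R1 ‖ R3 (parallel, both between nodes 0 and 1) = 1/(1/9100 + 1/82) = 81.27 Ω
  Rs1 = R2 + Rp1 (series, joined only at node 1) = 5.1 + 81.27 = 86.37 Ω
  Rp2 = R4 ‖ Rs1 (parallel, both between nodes 0 and 2) = 1/(1/1500 + 1/86.37) = 81.67 Ω
R_th = 81.67 Ω

Final answer: V_th = 0.1267 V, R_th = 81.67 Ω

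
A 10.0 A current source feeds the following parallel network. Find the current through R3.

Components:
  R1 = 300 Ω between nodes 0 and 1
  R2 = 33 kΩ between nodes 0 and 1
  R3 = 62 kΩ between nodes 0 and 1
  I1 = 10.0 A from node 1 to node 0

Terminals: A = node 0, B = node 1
All resistors sit directly between nodes 0 and 1, so they are in parallel and share one voltage V; the full source current 10 A splits among them.
1/R_par = 1/300 + 1/33000 + 1/62000 = 0.00338 S  =>  R_par = 295.9 Ω
V = I × R_par = 10 × 295.9 = 2959 V
I_R3 = V/R3 = 2959/62000 = 0.04772 A

Final answer: 0.04772 A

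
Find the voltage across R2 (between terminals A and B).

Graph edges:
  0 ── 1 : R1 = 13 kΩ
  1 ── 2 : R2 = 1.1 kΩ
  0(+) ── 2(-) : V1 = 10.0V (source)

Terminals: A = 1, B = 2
R1 and R2 are in series across V1 (node 0 → node 1 → node 2), and the output A–B is taken across R2, so this is a voltage divider.
Series current: I = V1/(R1 + R2) = 10/(13000 + 1100) = 10/14100 = 0.0007092 A
V_R2 = I × R2 = V1 × R2/(R1 + R2) = 10 × 1100/14100 = 0.7801 V

Final answer: 0.7801 V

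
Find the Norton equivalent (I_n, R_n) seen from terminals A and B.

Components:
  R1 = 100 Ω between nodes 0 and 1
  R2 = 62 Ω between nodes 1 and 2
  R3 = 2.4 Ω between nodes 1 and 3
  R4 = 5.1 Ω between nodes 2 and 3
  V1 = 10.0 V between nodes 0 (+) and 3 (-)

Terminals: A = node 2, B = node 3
Find the Thévenin equivalent first; then I_n = V_th/R_th and R_n = R_th.
Step 1 — V_th is the open-circuit voltage V_A - V_B (nothing connected across the terminals).
Nodal analysis, taking node 3 as the 0 V reference.
Source V1 fixes V_0 = 10 V.
KCL at each unknown node (sum of currents leaving = 0; resistances in Ω):
  Node 1: (V_1 - 10)/100 + (V_1 - V_2)/62 + (V_1 - 0)/2.4 = 0
  Node 2: (V_2 - V_1)/62 + (V_2 - 0)/5.1 = 0
Collecting terms (coefficients in siemens):
  0.4428·V_1 - 0.01613·V_2 = 0.1
  0.2122·V_2 - 0.01613·V_1 = 0
Determinant D = (0.4428)(0.2122) - (-0.01613)(-0.01613) = 0.0937
V_1 = [(0.1)(0.2122) - (-0.01613)(0)]/D = 0.2265 V
V_2 = [(0.4428)(0) - (0.1)(-0.01613)]/D = 0.01721 V
V_th = V_2 - V_3 = 0.01721 - 0 = 0.01721 V
Step 2 — R_th: zero the source — replace V1 by a short circuit (node 3 merges into node 0) — and find the resistance seen between A (node 2) and B (node 0).
Reduce the network between node 2 (A) and node 0 (B) by series/parallel combination:
  Rp1 = R1 ‖ R3 (parallel, both between nodes 0 and 1) = 1/(1/100 + 1/2.4) = 2.344 Ω
  Rs1 = R2 + Rp1 (series, joined only at node 1) = 62 + 2.344 = 64.34 Ω
  Rp2 = R4 ‖ Rs1 (parallel, both between nodes 0 and 2) = 1/(1/5.1 + 1/64.34) = 4.725 Ω
R_th = 4.725 Ω
I_n = V_th/R_th = 0.01721/4.725 = 0.003643 A, and R_n = R_th = 4.725 Ω

Final answer: I_n = 0.003643 A, R_n = 4.725 Ω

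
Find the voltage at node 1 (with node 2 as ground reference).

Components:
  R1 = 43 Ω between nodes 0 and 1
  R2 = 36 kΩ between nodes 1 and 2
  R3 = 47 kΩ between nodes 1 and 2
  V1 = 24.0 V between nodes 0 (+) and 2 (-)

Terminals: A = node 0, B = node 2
Nodal analysis, taking node 2 as the 0 V reference.
Source V1 fixes V_0 = 24 V.
KCL at each unknown node (sum of currents leaving = 0; resistances in Ω):
  Node 1: (V_1 - 24)/43 + (V_1 - 0)/36000 + (V_1 - 0)/47000 = 0
Collecting terms: 0.0233 × V_1 = 0.5581  =>  V_1 = 23.95 V
The requested potential is V_1 = 23.95 V.

Final answer: V_1 = 23.95 V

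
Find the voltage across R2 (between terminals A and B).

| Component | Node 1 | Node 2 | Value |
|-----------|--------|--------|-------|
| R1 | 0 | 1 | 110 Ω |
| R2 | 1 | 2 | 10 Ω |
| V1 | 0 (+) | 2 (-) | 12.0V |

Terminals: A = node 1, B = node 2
R1 and R2 are in series across V1 (node 0 → node 1 → node 2), and the output A–B is taken across R2, so this is a voltage divider.
Series current: I = V1/(R1 + R2) = 12/(110 + 10) = 12/120 = 0.1 A
V_R2 = I × R2 = V1 × R2/(R1 + R2) = 12 × 10/120 = 1 V

Final answer: 1 V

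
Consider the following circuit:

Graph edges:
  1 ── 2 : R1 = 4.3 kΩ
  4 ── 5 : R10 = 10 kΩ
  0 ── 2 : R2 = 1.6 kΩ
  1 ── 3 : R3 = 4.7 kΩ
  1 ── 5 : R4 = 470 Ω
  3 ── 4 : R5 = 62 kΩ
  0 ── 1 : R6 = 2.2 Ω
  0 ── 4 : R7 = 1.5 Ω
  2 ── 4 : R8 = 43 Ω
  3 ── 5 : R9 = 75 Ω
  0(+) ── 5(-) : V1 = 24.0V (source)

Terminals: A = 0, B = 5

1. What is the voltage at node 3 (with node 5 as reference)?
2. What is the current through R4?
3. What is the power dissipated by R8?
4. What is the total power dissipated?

Nodal analysis, taking node 5 as the 0 V reference.
Source V1 fixes V_0 = 24 V.
KCL at each unknown node (sum of currents leaving = 0; resistances in Ω):
  Node 1: (V_1 - V_2)/4300 + (V_1 - V_3)/4700 + (V_1 - 0)/470 + (V_1 - 24)/2.2 = 0
  Node 2: (V_2 - V_1)/4300 + (V_2 - 24)/1600 + (V_2 - V_4)/43 = 0
  Node 3: (V_3 - V_1)/4700 + (V_3 - V_4)/62000 + (V_3 - 0)/75 = 0
  Node 4: (V_4 - V_3)/62000 + (V_4 - 24)/1.5 + (V_4 - V_2)/43 + (V_4 - 0)/10000 = 0
Collecting terms (coefficients in siemens):
  0.4571·V_1 - 0.0002326·V_2 - 0.0002128·V_3 = 10.91
  0.02411·V_2 - 0.0002326·V_1 - 0.02326·V_4 = 0.015
  0.01356·V_3 - 0.0002128·V_1 - 0.00001613·V_4 = 0
  0.69·V_4 - 0.02326·V_2 - 0.00001613·V_3 = 16
Solving these 4 simultaneous equations (Gaussian elimination) gives:
  V_1 = 23.88 V, V_2 = 23.99 V, V_3 = 0.4031 V, V_4 = 24 V
Part 1:
  Read off the nodal solution: V_3 = 0.4031 V
Part 2:
  I_R4 = (V_1 - V_5)/R4 = (23.88 - 0)/470 = 0.0508 A
  Magnitude: I_R4 = 0.0508 A
Part 3:
  I_R8 = (V_2 - V_4)/R8 = (23.99 - 24)/43 = -0.00002404 A
  P_R8 = I_R8² × R8 = (-0.00002404)² × 43 = 0.00000002485 W
Part 4:
  Power in each resistor, P = (ΔV)²/R:
    P_R1 = (23.88 - 23.99)²/4300 = 0.000003208 W
    P_R2 = (24 - 23.99)²/1600 = 0.00000001716 W
    P_R3 = (23.88 - 0.4031)²/4700 = 0.1172 W
    P_R4 = (23.88 - 0)²/470 = 1.213 W
    P_R5 = (0.4031 - 24)²/62000 = 0.008978 W
    P_R6 = (24 - 23.88)²/2.2 = 0.006843 W
    P_R7 = (24 - 24)²/1.5 = 0.00001179 W
    P_R8 = (23.99 - 24)²/43 = 0.00000002485 W
    P_R9 = (0.4031 - 0)²/75 = 0.002167 W
    P_R10 = (24 - 0)²/10000 = 0.05758 W
  P_total = P_R1 + P_R2 + P_R3 + P_R4 + P_R5 + P_R6 + P_R7 + P_R8 + P_R9 + P_R10 = 1.406 W

Final answers:
1. V_3 = 0.4031 V
2. I_R4 = 0.0508 A
3. P_R8 = 2.485e-08 W
4. P_total = 1.406 W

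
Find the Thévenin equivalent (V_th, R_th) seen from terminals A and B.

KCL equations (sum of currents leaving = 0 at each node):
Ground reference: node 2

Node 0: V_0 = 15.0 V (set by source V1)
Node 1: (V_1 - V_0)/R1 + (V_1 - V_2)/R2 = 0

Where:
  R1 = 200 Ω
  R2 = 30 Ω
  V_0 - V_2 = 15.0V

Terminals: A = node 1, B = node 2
Step 1 — V_th is the open-circuit voltage V_A - V_B (nothing connected across the terminals).
Nodal analysis, taking node 2 as the 0 V reference.
Source V1 fixes V_0 = 15 V.
KCL at each unknown node (sum of currents leaving = 0; resistances in Ω):
  Node 1: (V_1 - 15)/200 + (V_1 - 0)/30 = 0
Collecting terms: 0.03833 × V_1 = 0.075  =>  V_1 = 1.957 V
V_th = V_1 - V_2 = 1.957 - 0 = 1.957 V
Step 2 — R_th: zero the source — replace V1 by a short circuit (node 2 merges into node 0) — and find the resistance seen between A (node 1) and B (node 0).
Reduce the network between node 1 (A) and node 0 (B) by series/parallel combination:
  Rp1 = R1 ‖ R2 (parallel, both between nodes 0 and 1) = 1/(1/200 + 1/30) = 26.09 Ω
R_th = 26.09 Ω

Final answer: V_th = 1.957 V, R_th = 26.09 Ω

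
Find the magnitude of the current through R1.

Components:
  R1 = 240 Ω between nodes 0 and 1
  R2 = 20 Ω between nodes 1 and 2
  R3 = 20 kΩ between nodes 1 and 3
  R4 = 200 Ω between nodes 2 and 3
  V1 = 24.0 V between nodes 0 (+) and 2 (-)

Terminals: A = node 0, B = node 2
Nodal analysis, taking node 2 as the 0 V reference.
Source V1 fixes V_0 = 24 V.
KCL at each unknown node (sum of currents leaving = 0; resistances in Ω):
  Node 1: (V_1 - 24)/240 + (V_1 - 0)/20 + (V_1 - V_3)/20000 = 0
  Node 3: (V_3 - V_1)/20000 + (V_3 - 0)/200 = 0
Collecting terms (coefficients in siemens):
  0.05422·V_1 - 0.00005·V_3 = 0.1
  0.00505·V_3 - 0.00005·V_1 = 0
Determinant D = (0.05422)(0.00505) - (-0.00005)(-0.00005) = 0.0002738
V_1 = [(0.1)(0.00505) - (-0.00005)(0)]/D = 1.844 V
V_3 = [(0.05422)(0) - (0.1)(-0.00005)]/D = 0.01826 V
I_R1 = (V_0 - V_1)/R1 = (24 - 1.844)/240 = 0.09231 A
|I_R1| = 0.09231 A

Final answer: |I_R1| = 0.09231 A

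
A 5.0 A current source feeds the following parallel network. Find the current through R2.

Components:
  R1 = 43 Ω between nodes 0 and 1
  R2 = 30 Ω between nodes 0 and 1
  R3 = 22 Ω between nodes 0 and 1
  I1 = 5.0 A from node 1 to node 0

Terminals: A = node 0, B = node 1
All resistors sit directly between nodes 0 and 1, so they are in parallel and share one voltage V; the full source current 5 A splits among them.
1/R_par = 1/43 + 1/30 + 1/22 = 0.102 S  =>  R_par = 9.8 Ω
V = I × R_par = 5 × 9.8 = 49 V
I_R2 = V/R2 = 49/30 = 1.633 A

Final answer: 1.633 A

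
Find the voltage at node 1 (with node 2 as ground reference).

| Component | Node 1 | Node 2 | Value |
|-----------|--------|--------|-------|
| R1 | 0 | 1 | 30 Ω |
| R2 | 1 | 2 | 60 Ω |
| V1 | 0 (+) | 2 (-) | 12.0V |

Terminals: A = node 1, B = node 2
Nodal analysis, taking node 2 as the 0 V reference.
Source V1 fixes V_0 = 12 V.
KCL at each unknown node (sum of currents leaving = 0; resistances in Ω):
  Node 1: (V_1 - 12)/30 + (V_1 - 0)/60 = 0
Collecting terms: 0.05 × V_1 = 0.4  =>  V_1 = 8 V
The requested potential is V_1 = 8 V.

Final answer: V_1 = 8 V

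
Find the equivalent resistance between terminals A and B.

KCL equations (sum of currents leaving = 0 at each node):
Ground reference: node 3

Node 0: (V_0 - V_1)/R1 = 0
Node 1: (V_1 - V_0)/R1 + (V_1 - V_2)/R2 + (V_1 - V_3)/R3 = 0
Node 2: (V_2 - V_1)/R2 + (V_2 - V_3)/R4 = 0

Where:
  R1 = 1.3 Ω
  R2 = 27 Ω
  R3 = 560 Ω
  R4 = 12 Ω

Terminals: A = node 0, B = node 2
Reduce the network between node 0 (A) and node 2 (B) by series/parallel combination:
  Rs1 = R3 + R4 (series, joined only at node 3) = 560 + 12 = 572 Ω
  Rp1 = R2 ‖ Rs1 (parallel, both between nodes 1 and 2) = 1/(1/27 + 1/572) = 25.78 Ω
  Rs2 = R1 + Rp1 (series, joined only at node 1) = 1.3 + 25.78 = 27.08 Ω
R_eq = 27.08 Ω

Final answer: 27.08 Ω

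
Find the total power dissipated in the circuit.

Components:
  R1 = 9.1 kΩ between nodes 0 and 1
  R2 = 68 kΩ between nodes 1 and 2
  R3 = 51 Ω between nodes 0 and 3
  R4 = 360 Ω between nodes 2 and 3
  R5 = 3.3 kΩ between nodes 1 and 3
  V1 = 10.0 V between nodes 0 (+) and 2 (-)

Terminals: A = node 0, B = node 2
Nodal analysis, taking node 2 as the 0 V reference.
Source V1 fixes V_0 = 10 V.
KCL at each unknown node (sum of currents leaving = 0; resistances in Ω):
  Node 1: (V_1 - 10)/9100 + (V_1 - 0)/68000 + (V_1 - V_3)/3300 = 0
  Node 3: (V_3 - 10)/51 + (V_3 - 0)/360 + (V_3 - V_1)/3300 = 0
Collecting terms (coefficients in siemens):
  0.0004276·V_1 - 0.000303·V_3 = 0.001099
  0.02269·V_3 - 0.000303·V_1 = 0.1961
Determinant D = (0.0004276)(0.02269) - (-0.000303)(-0.000303) = 0.00000961
V_1 = [(0.001099)(0.02269) - (-0.000303)(0.1961)]/D = 8.777 V
V_3 = [(0.0004276)(0.1961) - (0.001099)(-0.000303)]/D = 8.759 V
Power in each resistor, P = (ΔV)²/R:
  P_R1 = (10 - 8.777)²/9100 = 0.0001644 W
  P_R2 = (8.777 - 0)²/68000 = 0.001133 W
  P_R3 = (10 - 8.759)²/51 = 0.03018 W
  P_R4 = (0 - 8.759)²/360 = 0.2131 W
  P_R5 = (8.777 - 8.759)²/3300 = 0.0000000937 W
P_total = P_R1 + P_R2 + P_R3 + P_R4 + P_R5 = 0.2446 W

Final answer: 0.2446 W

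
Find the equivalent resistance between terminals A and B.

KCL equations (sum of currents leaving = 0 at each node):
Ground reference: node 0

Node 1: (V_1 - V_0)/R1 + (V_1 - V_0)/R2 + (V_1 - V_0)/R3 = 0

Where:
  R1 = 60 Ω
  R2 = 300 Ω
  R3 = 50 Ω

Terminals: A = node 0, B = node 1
Reduce the network between node 0 (A) and node 1 (B) by series/parallel combination:
  Rp1 = R1 ‖ R2 ‖ R3 (parallel, all between nodes 0 and 1) = 1/(1/60 + 1/300 + 1/50) = 25 Ω
R_eq = 25 Ω

Final answer: 25 Ω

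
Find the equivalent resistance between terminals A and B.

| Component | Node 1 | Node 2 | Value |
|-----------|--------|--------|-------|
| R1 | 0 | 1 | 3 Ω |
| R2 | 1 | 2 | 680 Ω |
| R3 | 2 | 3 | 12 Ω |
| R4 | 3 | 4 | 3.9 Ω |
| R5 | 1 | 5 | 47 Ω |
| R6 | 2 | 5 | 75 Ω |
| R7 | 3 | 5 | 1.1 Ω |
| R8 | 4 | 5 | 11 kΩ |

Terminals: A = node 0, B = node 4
The network is not a plain series/parallel combination. Inject a 1 A test current into terminal A (node 0) and return it from terminal B (node 4); then R_eq = V_A / (1 A).
Nodal analysis, taking node 4 as the 0 V reference.
Current source I_test pushes 1 A into node 0 and draws it out of node 4.
KCL at each unknown node (sum of currents leaving = 0; resistances in Ω):
  Node 0: (V_0 - V_1)/3 - 1 = 0
  Node 1: (V_1 - V_0)/3 + (V_1 - V_2)/680 + (V_1 - V_5)/47 = 0
  Node 2: (V_2 - V_1)/680 + (V_2 - V_3)/12 + (V_2 - V_5)/75 = 0
  Node 3: (V_3 - V_2)/12 + (V_3 - 0)/3.9 + (V_3 - V_5)/1.1 = 0
  Node 5: (V_5 - V_1)/47 + (V_5 - V_2)/75 + (V_5 - V_3)/1.1 + (V_5 - 0)/11000 = 0
Collecting terms (coefficients in siemens):
  0.3333·V_0 - 0.3333·V_1 = 1
  0.3561·V_1 - 0.3333·V_0 - 0.001471·V_2 - 0.02128·V_5 = 0
  0.09814·V_2 - 0.001471·V_1 - 0.08333·V_3 - 0.01333·V_5 = 0
  1.249·V_3 - 0.08333·V_2 - 0.9091·V_5 = 0
  0.9438·V_5 - 0.02128·V_1 - 0.01333·V_2 - 0.9091·V_3 = 0
Solving these 5 simultaneous equations (Gaussian elimination) gives:
  V_0 = 51.87 V, V_1 = 48.87 V, V_2 = 4.711 V, V_3 = 3.898 V
  V_5 = 4.923 V
R_eq = V_0 / 1 A = 51.87 Ω

Final answer: 51.87 Ω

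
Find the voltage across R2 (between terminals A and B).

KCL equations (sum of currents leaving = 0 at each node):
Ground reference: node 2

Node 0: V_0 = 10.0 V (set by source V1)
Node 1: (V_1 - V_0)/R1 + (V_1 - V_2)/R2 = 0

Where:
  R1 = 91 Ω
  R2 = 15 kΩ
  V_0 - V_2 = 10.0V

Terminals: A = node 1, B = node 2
R1 and R2 are in series across V1 (node 0 → node 1 → node 2), and the output A–B is taken across R2, so this is a voltage divider.
Series current: I = V1/(R1 + R2) = 10/(91 + 15000) = 10/15090 = 0.0006626 A
V_R2 = I × R2 = V1 × R2/(R1 + R2) = 10 × 15000/15090 = 9.94 V

Final answer: 9.94 V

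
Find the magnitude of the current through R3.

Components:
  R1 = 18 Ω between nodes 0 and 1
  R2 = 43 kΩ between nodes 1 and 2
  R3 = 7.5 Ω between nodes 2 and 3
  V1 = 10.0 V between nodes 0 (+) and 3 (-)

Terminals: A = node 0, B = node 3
Nodal analysis, taking node 3 as the 0 V reference.
Source V1 fixes V_0 = 10 V.
KCL at each unknown node (sum of currents leaving = 0; resistances in Ω):
  Node 1: (V_1 - 10)/18 + (V_1 - V_2)/43000 = 0
  Node 2: (V_2 - V_1)/43000 + (V_2 - 0)/7.5 = 0
Collecting terms (coefficients in siemens):
  0.05558·V_1 - 0.00002326·V_2 = 0.5556
  0.1334·V_2 - 0.00002326·V_1 = 0
Determinant D = (0.05558)(0.1334) - (-0.00002326)(-0.00002326) = 0.007412
V_1 = [(0.5556)(0.1334) - (-0.00002326)(0)]/D = 9.996 V
V_2 = [(0.05558)(0) - (0.5556)(-0.00002326)]/D = 0.001743 V
I_R3 = (V_2 - V_3)/R3 = (0.001743 - 0)/7.5 = 0.0002324 A
|I_R3| = 0.0002324 A

Final answer: |I_R3| = 0.0002324 A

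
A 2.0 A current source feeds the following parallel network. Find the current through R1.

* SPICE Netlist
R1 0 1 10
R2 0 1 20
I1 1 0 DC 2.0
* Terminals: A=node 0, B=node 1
All resistors sit directly between nodes 0 and 1, so they are in parallel and share one voltage V; the full source current 2 A splits among them.
1/R_par = 1/10 + 1/20 = 0.15 S  =>  R_par = 6.667 Ω
V = I × R_par = 2 × 6.667 = 13.33 V
I_R1 = V/R1 = 13.33/10 = 1.333 A

Final answer: 1.333 A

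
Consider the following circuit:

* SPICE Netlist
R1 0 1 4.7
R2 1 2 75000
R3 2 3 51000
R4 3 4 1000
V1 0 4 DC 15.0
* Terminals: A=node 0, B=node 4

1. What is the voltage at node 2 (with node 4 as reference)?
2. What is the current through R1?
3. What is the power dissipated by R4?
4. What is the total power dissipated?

Nodal analysis, taking node 4 as the 0 V reference.
Source V1 fixes V_0 = 15 V.
KCL at each unknown node (sum of currents leaving = 0; resistances in Ω):
  Node 1: (V_1 - 15)/4.7 + (V_1 - V_2)/75000 = 0
  Node 2: (V_2 - V_1)/75000 + (V_2 - V_3)/51000 = 0
  Node 3: (V_3 - V_2)/51000 + (V_3 - 0)/1000 = 0
Collecting terms (coefficients in siemens):
  0.2128·V_1 - 0.00001333·V_2 = 3.191
  0.00003294·V_2 - 0.00001333·V_1 - 0.00001961·V_3 = 0
  0.00102·V_3 - 0.00001961·V_2 = 0
Solving these 3 simultaneous equations (Gaussian elimination) gives:
  V_1 = 15 V, V_2 = 6.142 V, V_3 = 0.1181 V
Part 1:
  Read off the nodal solution: V_2 = 6.142 V
Part 2:
  I_R1 = (V_0 - V_1)/R1 = (15 - 15)/4.7 = 0.0001181 A
  Magnitude: I_R1 = 0.0001181 A
Part 3:
  I_R4 = (V_3 - V_4)/R4 = (0.1181 - 0)/1000 = 0.0001181 A
  P_R4 = I_R4² × R4 = (0.0001181)² × 1000 = 0.00001395 W
Part 4:
  Power in each resistor, P = (ΔV)²/R:
    P_R1 = (15 - 15)²/4.7 = 0.00000006556 W
    P_R2 = (15 - 6.142)²/75000 = 0.001046 W
    P_R3 = (6.142 - 0.1181)²/51000 = 0.0007114 W
    P_R4 = (0.1181 - 0)²/1000 = 0.00001395 W
  P_total = P_R1 + P_R2 + P_R3 + P_R4 = 0.001772 W

Final answers:
1. V_2 = 6.142 V
2. I_R1 = 0.0001181 A
3. P_R4 = 1.395e-05 W
4. P_total = 0.001772 W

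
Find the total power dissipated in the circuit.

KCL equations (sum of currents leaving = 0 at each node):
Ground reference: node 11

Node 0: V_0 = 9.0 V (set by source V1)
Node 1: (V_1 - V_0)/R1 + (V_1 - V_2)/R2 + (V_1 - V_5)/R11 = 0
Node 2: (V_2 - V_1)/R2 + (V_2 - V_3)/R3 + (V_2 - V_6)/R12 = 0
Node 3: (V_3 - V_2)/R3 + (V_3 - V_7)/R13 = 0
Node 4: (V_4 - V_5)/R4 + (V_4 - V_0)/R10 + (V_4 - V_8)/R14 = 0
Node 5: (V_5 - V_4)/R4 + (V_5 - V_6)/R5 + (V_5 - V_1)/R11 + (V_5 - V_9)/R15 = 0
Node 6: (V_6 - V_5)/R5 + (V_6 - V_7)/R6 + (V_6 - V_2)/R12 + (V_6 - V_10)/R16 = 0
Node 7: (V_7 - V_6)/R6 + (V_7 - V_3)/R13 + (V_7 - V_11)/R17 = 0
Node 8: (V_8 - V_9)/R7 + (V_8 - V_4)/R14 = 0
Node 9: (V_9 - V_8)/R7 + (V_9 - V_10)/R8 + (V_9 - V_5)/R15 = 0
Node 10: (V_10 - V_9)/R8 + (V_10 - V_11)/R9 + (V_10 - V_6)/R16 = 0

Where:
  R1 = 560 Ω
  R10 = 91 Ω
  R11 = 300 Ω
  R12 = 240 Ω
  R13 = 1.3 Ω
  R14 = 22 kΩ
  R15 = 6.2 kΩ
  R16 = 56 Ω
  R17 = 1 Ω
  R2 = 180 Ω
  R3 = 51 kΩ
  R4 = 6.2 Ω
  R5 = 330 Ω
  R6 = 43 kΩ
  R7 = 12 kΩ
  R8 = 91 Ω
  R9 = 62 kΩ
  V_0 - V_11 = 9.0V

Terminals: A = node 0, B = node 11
Nodal analysis, taking node 11 as the 0 V reference.
Source V1 fixes V_0 = 9 V.
KCL at each unknown node (sum of currents leaving = 0; resistances in Ω):
  Node 1: (V_1 - 9)/560 + (V_1 - V_2)/180 + (V_1 - V_5)/300 = 0
  Node 2: (V_2 - V_1)/180 + (V_2 - V_3)/51000 + (V_2 - V_6)/240 = 0
  Node 3: (V_3 - V_2)/51000 + (V_3 - V_7)/1.3 = 0
  Node 4: (V_4 - V_5)/6.2 + (V_4 - 9)/91 + (V_4 - V_8)/22000 = 0
  Node 5: (V_5 - V_4)/6.2 + (V_5 - V_6)/330 + (V_5 - V_1)/300 + (V_5 - V_9)/6200 = 0
  Node 6: (V_6 - V_5)/330 + (V_6 - V_7)/43000 + (V_6 - V_2)/240 + (V_6 - V_10)/56 = 0
  Node 7: (V_7 - V_6)/43000 + (V_7 - V_3)/1.3 + (V_7 - 0)/1 = 0
  Node 8: (V_8 - V_9)/12000 + (V_8 - V_4)/22000 = 0
  Node 9: (V_9 - V_8)/12000 + (V_9 - V_10)/91 + (V_9 - V_5)/6200 = 0
  Node 10: (V_10 - V_9)/91 + (V_10 - 0)/62000 + (V_10 - V_6)/56 = 0
Collecting terms (coefficients in siemens):
  0.01067·V_1 - 0.005556·V_2 - 0.003333·V_5 = 0.01607
  0.009742·V_2 - 0.005556·V_1 - 0.00001961·V_3 - 0.004167·V_6 = 0
  0.7693·V_3 - 0.00001961·V_2 - 0.7692·V_7 = 0
  0.1723·V_4 - 0.1613·V_5 - 0.00004545·V_8 = 0.0989
  0.1678·V_5 - 0.003333·V_1 - 0.1613·V_4 - 0.00303·V_6 - 0.0001613·V_9 = 0
  0.02508·V_6 - 0.004167·V_2 - 0.00303·V_5 - 0.00002326·V_7 - 0.01786·V_10 = 0
  1.769·V_7 - 0.7692·V_3 - 0.00002326·V_6 = 0
  0.0001288·V_8 - 0.00004545·V_4 - 0.00008333·V_9 = 0
  0.01123·V_9 - 0.0001613·V_5 - 0.00008333·V_8 - 0.01099·V_10 = 0
  0.02886·V_10 - 0.01786·V_6 - 0.01099·V_9 = 0
Solving these 10 simultaneous equations (Gaussian elimination) gives:
  V_1 = 8.929 V, V_2 = 8.887 V, V_3 = 0.0006071 V, V_4 = 8.964 V
  V_5 = 8.961 V, V_6 = 8.872 V, V_7 = 0.0003806 V, V_8 = 8.901 V
  V_9 = 8.867 V, V_10 = 8.865 V
Power in each resistor, P = (ΔV)²/R:
  P_R1 = (9 - 8.929)²/560 = 0.000008999 W
  P_R2 = (8.929 - 8.887)²/180 = 0.000009931 W
  P_R3 = (8.887 - 0.0006071)²/51000 = 0.001548 W
  P_R4 = (8.964 - 8.961)²/6.2 = 0.0000009621 W
  P_R5 = (8.961 - 8.872)²/330 = 0.00002415 W
  P_R6 = (8.872 - 0.0003806)²/43000 = 0.00183 W
  P_R7 = (8.901 - 8.867)²/12000 = 0.0000000978 W
  P_R8 = (8.867 - 8.865)²/91 = 0.00000002987 W
  P_R9 = (8.865 - 0)²/62000 = 0.001268 W
  P_R10 = (9 - 8.964)²/91 = 0.00001433 W
  P_R11 = (8.929 - 8.961)²/300 = 0.000003508 W
  P_R12 = (8.887 - 8.872)²/240 = 0.000000883 W
  P_R13 = (0.0006071 - 0.0003806)²/1.3 = 0.00000003947 W
  P_R14 = (8.964 - 8.901)²/22000 = 0.0000001793 W
  P_R15 = (8.961 - 8.867)²/6200 = 0.000001444 W
  P_R16 = (8.872 - 8.865)²/56 = 0.0000008732 W
  P_R17 = (0.0003806 - 0)²/1 = 0.0000001448 W
P_total = P_R1 + P_R2 + P_R3 + P_R4 + P_R5 + P_R6 + P_R7 + P_R8 + P_R9 + P_R10 + P_R11 + P_R12 + P_R13 + P_R14 + P_R15 + P_R16 + P_R17 = 0.004712 W

Final answer: 0.004712 W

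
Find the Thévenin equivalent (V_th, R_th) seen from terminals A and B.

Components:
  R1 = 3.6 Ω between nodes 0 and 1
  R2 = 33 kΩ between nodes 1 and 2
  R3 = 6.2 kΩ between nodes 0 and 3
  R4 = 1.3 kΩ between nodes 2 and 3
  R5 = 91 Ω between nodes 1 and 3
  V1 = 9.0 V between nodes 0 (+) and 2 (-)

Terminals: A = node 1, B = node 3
Step 1 — V_th is the open-circuit voltage V_A - V_B (nothing connected across the terminals).
Nodal analysis, taking node 2 as the 0 V reference.
Source V1 fixes V_0 = 9 V.
KCL at each unknown node (sum of currents leaving = 0; resistances in Ω):
  Node 1: (V_1 - 9)/3.6 + (V_1 - 0)/33000 + (V_1 - V_3)/91 = 0
  Node 3: (V_3 - 9)/6200 + (V_3 - 0)/1300 + (V_3 - V_1)/91 = 0
Collecting terms (coefficients in siemens):
  0.2888·V_1 - 0.01099·V_3 = 2.5
  0.01192·V_3 - 0.01099·V_1 = 0.001452
Determinant D = (0.2888)(0.01192) - (-0.01099)(-0.01099) = 0.003322
V_1 = [(2.5)(0.01192) - (-0.01099)(0.001452)]/D = 8.976 V
V_3 = [(0.2888)(0.001452) - (2.5)(-0.01099)]/D = 8.397 V
V_th = V_1 - V_3 = 8.976 - 8.397 = 0.579 V
Step 2 — R_th: zero the source — replace V1 by a short circuit (node 2 merges into node 0) — and find the resistance seen between A (node 1) and B (node 3).
Reduce the network between node 1 (A) and node 3 (B) by series/parallel combination:
  Rp1 = R1 ‖ R2 (parallel, both between nodes 0 and 1) = 1/(1/3.6 + 1/33000) = 3.6 Ω
  Rp2 = R3 ‖ R4 (parallel, both between nodes 0 and 3) = 1/(1/6200 + 1/1300) = 1075 Ω
  Rs1 = Rp1 + Rp2 (series, joined only at node 0) = 3.6 + 1075 = 1078 Ω
  Rp3 = R5 ‖ Rs1 (parallel, both between nodes 1 and 3) = 1/(1/91 + 1/1078) = 83.92 Ω
R_th = 83.92 Ω

Final answer: V_th = 0.579 V, R_th = 83.92 Ω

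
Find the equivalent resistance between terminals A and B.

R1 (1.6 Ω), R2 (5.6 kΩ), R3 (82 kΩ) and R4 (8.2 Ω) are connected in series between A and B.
Reduce the network between node 0 (A) and node 4 (B) by series/parallel combination:
  Rs1 = R1 + R2 (series, joined only at node 1) = 1.6 + 5600 = 5602 Ω
  Rs2 = R3 + Rs1 (series, joined only at node 2) = 82000 + 5602 = 87600 Ω
  Rs3 = R4 + Rs2 (series, joined only at node 3) = 8.2 + 87600 = 87610 Ω
R_eq = 87.61 kΩ

Final answer: 87.61 kΩ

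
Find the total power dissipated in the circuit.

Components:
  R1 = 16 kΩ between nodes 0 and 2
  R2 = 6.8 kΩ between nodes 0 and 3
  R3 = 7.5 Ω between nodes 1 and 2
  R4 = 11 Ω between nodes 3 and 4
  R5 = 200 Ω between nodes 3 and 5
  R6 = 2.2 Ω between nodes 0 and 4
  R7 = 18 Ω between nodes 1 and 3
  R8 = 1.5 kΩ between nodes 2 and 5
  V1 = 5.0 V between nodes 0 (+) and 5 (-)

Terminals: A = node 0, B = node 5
Nodal analysis, taking node 5 as the 0 V reference.
Source V1 fixes V_0 = 5 V.
KCL at each unknown node (sum of currents leaving = 0; resistances in Ω):
  Node 1: (V_1 - V_2)/7.5 + (V_1 - V_3)/18 = 0
  Node 2: (V_2 - 5)/16000 + (V_2 - V_1)/7.5 + (V_2 - 0)/1500 = 0
  Node 3: (V_3 - 5)/6800 + (V_3 - V_4)/11 + (V_3 - 0)/200 + (V_3 - V_1)/18 = 0
  Node 4: (V_4 - V_3)/11 + (V_4 - 5)/2.2 = 0
Collecting terms (coefficients in siemens):
  0.1889·V_1 - 0.1333·V_2 - 0.05556·V_3 = 0
  0.1341·V_2 - 0.1333·V_1 = 0.0003125
  0.1516·V_3 - 0.05556·V_1 - 0.09091·V_4 = 0.0007353
  0.5455·V_4 - 0.09091·V_3 = 2.273
Solving these 4 simultaneous equations (Gaussian elimination) gives:
  V_1 = 4.599 V, V_2 = 4.576 V, V_3 = 4.654 V, V_4 = 4.942 V
Power in each resistor, P = (ΔV)²/R:
  P_R1 = (5 - 4.576)²/16000 = 0.00001121 W
  P_R2 = (5 - 4.654)²/6800 = 0.00001764 W
  P_R3 = (4.599 - 4.576)²/7.5 = 0.00006861 W
  P_R4 = (4.654 - 4.942)²/11 = 0.007575 W
  P_R5 = (4.654 - 0)²/200 = 0.1083 W
  P_R6 = (5 - 4.942)²/2.2 = 0.001515 W
  P_R7 = (4.599 - 4.654)²/18 = 0.0001647 W
  P_R8 = (4.576 - 0)²/1500 = 0.01396 W
P_total = P_R1 + P_R2 + P_R3 + P_R4 + P_R5 + P_R6 + P_R7 + P_R8 = 0.1316 W

Final answer: 0.1316 W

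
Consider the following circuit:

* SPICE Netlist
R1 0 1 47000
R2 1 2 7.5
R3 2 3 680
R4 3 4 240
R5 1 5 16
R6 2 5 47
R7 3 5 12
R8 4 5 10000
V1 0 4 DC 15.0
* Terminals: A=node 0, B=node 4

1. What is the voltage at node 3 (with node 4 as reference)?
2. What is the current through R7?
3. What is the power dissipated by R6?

Nodal analysis, taking node 4 as the 0 V reference.
Source V1 fixes V_0 = 15 V.
KCL at each unknown node (sum of currents leaving = 0; resistances in Ω):
  Node 1: (V_1 - 15)/47000 + (V_1 - V_2)/7.5 + (V_1 - V_5)/16 = 0
  Node 2: (V_2 - V_1)/7.5 + (V_2 - V_3)/680 + (V_2 - V_5)/47 = 0
  Node 3: (V_3 - V_2)/680 + (V_3 - 0)/240 + (V_3 - V_5)/12 = 0
  Node 5: (V_5 - V_1)/16 + (V_5 - V_2)/47 + (V_5 - V_3)/12 + (V_5 - 0)/10000 = 0
Collecting terms (coefficients in siemens):
  0.1959·V_1 - 0.1333·V_2 - 0.0625·V_5 = 0.0003191
  0.1561·V_2 - 0.1333·V_1 - 0.001471·V_3 - 0.02128·V_5 = 0
  0.08897·V_3 - 0.001471·V_2 - 0.08333·V_5 = 0
  0.1672·V_5 - 0.0625·V_1 - 0.02128·V_2 - 0.08333·V_3 = 0
Solving these 4 simultaneous equations (Gaussian elimination) gives:
  V_1 = 0.08172 V, V_2 = 0.08113 V, V_3 = 0.07431 V, V_5 = 0.0779 V
Part 1:
  Read off the nodal solution: V_3 = 0.07431 V
Part 2:
  I_R7 = (V_3 - V_5)/R7 = (0.07431 - 0.0779)/12 = -0.0002996 A
  Magnitude: I_R7 = 0.0002996 A
Part 3:
  I_R6 = (V_2 - V_5)/R6 = (0.08113 - 0.0779)/47 = 0.00006869 A
  P_R6 = I_R6² × R6 = (0.00006869)² × 47 = 0.0000002218 W

Final answers:
1. V_3 = 0.07431 V
2. I_R7 = 0.0002996 A
3. P_R6 = 2.218e-07 W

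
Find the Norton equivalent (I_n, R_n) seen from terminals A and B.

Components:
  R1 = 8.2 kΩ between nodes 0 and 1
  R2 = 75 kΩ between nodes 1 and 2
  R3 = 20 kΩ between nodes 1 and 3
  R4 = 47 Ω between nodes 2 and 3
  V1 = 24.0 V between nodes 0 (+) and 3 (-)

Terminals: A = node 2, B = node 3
Find the Thévenin equivalent first; then I_n = V_th/R_th and R_n = R_th.
Step 1 — V_th is the open-circuit voltage V_A - V_B (nothing connected across the terminals).
Nodal analysis, taking node 3 as the 0 V reference.
Source V1 fixes V_0 = 24 V.
KCL at each unknown node (sum of currents leaving = 0; resistances in Ω):
  Node 1: (V_1 - 24)/8200 + (V_1 - V_2)/75000 + (V_1 - 0)/20000 = 0
  Node 2: (V_2 - V_1)/75000 + (V_2 - 0)/47 = 0
Collecting terms (coefficients in siemens):
  0.0001853·V_1 - 0.00001333·V_2 = 0.002927
  0.02129·V_2 - 0.00001333·V_1 = 0
Determinant D = (0.0001853)(0.02129) - (-0.00001333)(-0.00001333) = 0.000003945
V_1 = [(0.002927)(0.02129) - (-0.00001333)(0)]/D = 15.8 V
V_2 = [(0.0001853)(0) - (0.002927)(-0.00001333)]/D = 0.009893 V
V_th = V_2 - V_3 = 0.009893 - 0 = 0.009893 V
Step 2 — R_th: zero the source — replace V1 by a short circuit (node 3 merges into node 0) — and find the resistance seen between A (node 2) and B (node 0).
Reduce the network between node 2 (A) and node 0 (B) by series/parallel combination:
  Rp1 = R1 ‖ R3 (parallel, both between nodes 0 and 1) = 1/(1/8200 + 1/20000) = 5816 Ω
  Rs1 = R2 + Rp1 (series, joined only at node 1) = 75000 + 5816 = 80820 Ω
  Rp2 = R4 ‖ Rs1 (parallel, both between nodes 0 and 2) = 1/(1/47 + 1/80820) = 46.97 Ω
R_th = 46.97 Ω
I_n = V_th/R_th = 0.009893/46.97 = 0.0002106 A, and R_n = R_th = 46.97 Ω

Final answer: I_n = 0.0002106 A, R_n = 46.97 Ω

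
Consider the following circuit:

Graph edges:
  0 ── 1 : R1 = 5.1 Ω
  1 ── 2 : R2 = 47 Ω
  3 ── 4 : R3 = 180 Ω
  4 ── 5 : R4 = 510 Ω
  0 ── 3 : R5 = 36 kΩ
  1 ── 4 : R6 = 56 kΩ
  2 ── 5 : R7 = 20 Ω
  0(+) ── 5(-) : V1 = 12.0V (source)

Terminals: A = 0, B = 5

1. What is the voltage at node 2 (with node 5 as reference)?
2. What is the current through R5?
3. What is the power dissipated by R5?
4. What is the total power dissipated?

Nodal analysis, taking node 5 as the 0 V reference.
Source V1 fixes V_0 = 12 V.
KCL at each unknown node (sum of currents leaving = 0; resistances in Ω):
  Node 1: (V_1 - 12)/5.1 + (V_1 - V_2)/47 + (V_1 - V_4)/56000 = 0
  Node 2: (V_2 - V_1)/47 + (V_2 - 0)/20 = 0
  Node 3: (V_3 - V_4)/180 + (V_3 - 12)/36000 = 0
  Node 4: (V_4 - V_3)/180 + (V_4 - 0)/510 + (V_4 - V_1)/56000 = 0
Collecting terms (coefficients in siemens):
  0.2174·V_1 - 0.02128·V_2 - 0.00001786·V_4 = 2.353
  0.07128·V_2 - 0.02128·V_1 = 0
  0.005583·V_3 - 0.005556·V_4 = 0.0003333
  0.007534·V_4 - 0.00001786·V_1 - 0.005556·V_3 = 0
Solving these 4 simultaneous equations (Gaussian elimination) gives:
  V_1 = 11.15 V, V_2 = 3.328 V, V_3 = 0.3229 V, V_4 = 0.2646 V
Part 1:
  Read off the nodal solution: V_2 = 3.328 V
Part 2:
  I_R5 = (V_0 - V_3)/R5 = (12 - 0.3229)/36000 = 0.0003244 A
  Magnitude: I_R5 = 0.0003244 A
Part 3:
  I_R5 = (V_0 - V_3)/R5 = (12 - 0.3229)/36000 = 0.0003244 A
  P_R5 = I_R5² × R5 = (0.0003244)² × 36000 = 0.003788 W
Part 4:
  Power in each resistor, P = (ΔV)²/R:
    P_R1 = (12 - 11.15)²/5.1 = 0.1416 W
    P_R2 = (11.15 - 3.328)²/47 = 1.302 W
    P_R3 = (0.3229 - 0.2646)²/180 = 0.00001894 W
    P_R4 = (0.2646 - 0)²/510 = 0.0001372 W
    P_R5 = (12 - 0.3229)²/36000 = 0.003788 W
    P_R6 = (11.15 - 0.2646)²/56000 = 0.002116 W
    P_R7 = (3.328 - 0)²/20 = 0.5539 W
  P_total = P_R1 + P_R2 + P_R3 + P_R4 + P_R5 + P_R6 + P_R7 = 2.003 W

Final answers:
1. V_2 = 3.328 V
2. I_R5 = 0.0003244 A
3. P_R5 = 0.003788 W
4. P_total = 2.003 W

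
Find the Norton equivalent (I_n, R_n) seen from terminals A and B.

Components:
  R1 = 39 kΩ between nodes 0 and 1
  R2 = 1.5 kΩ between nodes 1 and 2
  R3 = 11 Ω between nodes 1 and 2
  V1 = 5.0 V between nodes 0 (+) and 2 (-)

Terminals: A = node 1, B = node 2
Find the Thévenin equivalent first; then I_n = V_th/R_th and R_n = R_th.
Step 1 — V_th is the open-circuit voltage V_A - V_B (nothing connected across the terminals).
Nodal analysis, taking node 2 as the 0 V reference.
Source V1 fixes V_0 = 5 V.
KCL at each unknown node (sum of currents leaving = 0; resistances in Ω):
  Node 1: (V_1 - 5)/39000 + (V_1 - 0)/1500 + (V_1 - 0)/11 = 0
Collecting terms: 0.0916 × V_1 = 0.0001282  =>  V_1 = 0.0014 V
V_th = V_1 - V_2 = 0.0014 - 0 = 0.0014 V
Step 2 — R_th: zero the source — replace V1 by a short circuit (node 2 merges into node 0) — and find the resistance seen between A (node 1) and B (node 0).
Reduce the network between node 1 (A) and node 0 (B) by series/parallel combination:
  Rp1 = R1 ‖ R2 ‖ R3 (parallel, all between nodes 0 and 1) = 1/(1/39000 + 1/1500 + 1/11) = 10.92 Ω
R_th = 10.92 Ω
I_n = V_th/R_th = 0.0014/10.92 = 0.0001282 A, and R_n = R_th = 10.92 Ω

Final answer: I_n = 0.0001282 A, R_n = 10.92 Ω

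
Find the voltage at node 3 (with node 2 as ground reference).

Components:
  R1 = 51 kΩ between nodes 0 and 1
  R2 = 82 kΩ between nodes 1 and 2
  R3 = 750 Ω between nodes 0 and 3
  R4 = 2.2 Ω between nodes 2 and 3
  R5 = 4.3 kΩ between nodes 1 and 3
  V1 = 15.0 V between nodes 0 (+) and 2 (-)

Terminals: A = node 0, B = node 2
Nodal analysis, taking node 2 as the 0 V reference.
Source V1 fixes V_0 = 15 V.
KCL at each unknown node (sum of currents leaving = 0; resistances in Ω):
  Node 1: (V_1 - 15)/51000 + (V_1 - 0)/82000 + (V_1 - V_3)/4300 = 0
  Node 3: (V_3 - 15)/750 + (V_3 - 0)/2.2 + (V_3 - V_1)/4300 = 0
Collecting terms (coefficients in siemens):
  0.0002644·V_1 - 0.0002326·V_3 = 0.0002941
  0.4561·V_3 - 0.0002326·V_1 = 0.02
Determinant D = (0.0002644)(0.4561) - (-0.0002326)(-0.0002326) = 0.0001205
V_1 = [(0.0002941)(0.4561) - (-0.0002326)(0.02)]/D = 1.152 V
V_3 = [(0.0002644)(0.02) - (0.0002941)(-0.0002326)]/D = 0.04444 V
The requested potential is V_3 = 0.04444 V.

Final answer: V_3 = 0.04444 V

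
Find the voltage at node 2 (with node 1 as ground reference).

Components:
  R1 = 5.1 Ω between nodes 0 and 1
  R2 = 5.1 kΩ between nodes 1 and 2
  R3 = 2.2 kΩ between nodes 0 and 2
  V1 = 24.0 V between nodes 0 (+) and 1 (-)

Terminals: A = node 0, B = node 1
Nodal analysis, taking node 1 as the 0 V reference.
Source V1 fixes V_0 = 24 V.
KCL at each unknown node (sum of currents leaving = 0; resistances in Ω):
  Node 2: (V_2 - 0)/5100 + (V_2 - 24)/2200 = 0
Collecting terms: 0.0006506 × V_2 = 0.01091  =>  V_2 = 16.77 V
The requested potential is V_2 = 16.77 V.

Final answer: V_2 = 16.77 V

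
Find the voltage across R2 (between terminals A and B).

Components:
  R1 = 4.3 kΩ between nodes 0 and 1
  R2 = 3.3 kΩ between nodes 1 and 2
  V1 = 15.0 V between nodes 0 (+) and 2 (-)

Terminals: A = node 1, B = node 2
R1 and R2 are in series across V1 (node 0 → node 1 → node 2), and the output A–B is taken across R2, so this is a voltage divider.
Series current: I = V1/(R1 + R2) = 15/(4300 + 3300) = 15/7600 = 0.001974 A
V_R2 = I × R2 = V1 × R2/(R1 + R2) = 15 × 3300/7600 = 6.513 V

Final answer: 6.513 V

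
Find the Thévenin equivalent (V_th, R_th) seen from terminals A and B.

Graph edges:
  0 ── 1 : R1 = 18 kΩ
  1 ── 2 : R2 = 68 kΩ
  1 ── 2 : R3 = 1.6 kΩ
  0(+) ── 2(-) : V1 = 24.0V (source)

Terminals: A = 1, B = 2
Step 1 — V_th is the open-circuit voltage V_A - V_B (nothing connected across the terminals).
Nodal analysis, taking node 2 as the 0 V reference.
Source V1 fixes V_0 = 24 V.
KCL at each unknown node (sum of currents leaving = 0; resistances in Ω):
  Node 1: (V_1 - 24)/18000 + (V_1 - 0)/68000 + (V_1 - 0)/1600 = 0
Collecting terms: 0.0006953 × V_1 = 0.001333  =>  V_1 = 1.918 V
V_th = V_1 - V_2 = 1.918 - 0 = 1.918 V
Step 2 — R_th: zero the source — replace V1 by a short circuit (node 2 merges into node 0) — and find the resistance seen between A (node 1) and B (node 0).
Reduce the network between node 1 (A) and node 0 (B) by series/parallel combination:
  Rp1 = R1 ‖ R2 ‖ R3 (parallel, all between nodes 0 and 1) = 1/(1/18000 + 1/68000 + 1/1600) = 1438 Ω
R_th = 1.438 kΩ

Final answer: V_th = 1.918 V, R_th = 1.438 kΩ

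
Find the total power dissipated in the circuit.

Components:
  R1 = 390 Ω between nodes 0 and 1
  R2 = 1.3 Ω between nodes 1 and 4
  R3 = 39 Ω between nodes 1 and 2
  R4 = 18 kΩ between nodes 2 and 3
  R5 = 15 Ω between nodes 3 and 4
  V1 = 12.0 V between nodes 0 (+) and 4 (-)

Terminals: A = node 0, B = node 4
Nodal analysis, taking node 4 as the 0 V reference.
Source V1 fixes V_0 = 12 V.
KCL at each unknown node (sum of currents leaving = 0; resistances in Ω):
  Node 1: (V_1 - 12)/390 + (V_1 - 0)/1.3 + (V_1 - V_2)/39 = 0
  Node 2: (V_2 - V_1)/39 + (V_2 - V_3)/18000 = 0
  Node 3: (V_3 - V_2)/18000 + (V_3 - 0)/15 = 0
Collecting terms (coefficients in siemens):
  0.7974·V_1 - 0.02564·V_2 = 0.03077
  0.0257·V_2 - 0.02564·V_1 - 0.00005556·V_3 = 0
  0.06672·V_3 - 0.00005556·V_2 = 0
Solving these 3 simultaneous equations (Gaussian elimination) gives:
  V_1 = 0.03986 V, V_2 = 0.03978 V, V_3 = 0.00003312 V
Power in each resistor, P = (ΔV)²/R:
  P_R1 = (12 - 0.03986)²/390 = 0.3668 W
  P_R2 = (0.03986 - 0)²/1.3 = 0.001222 W
  P_R3 = (0.03986 - 0.03978)²/39 = 0.0000000001901 W
  P_R4 = (0.03978 - 0.00003312)²/18000 = 0.00000008776 W
  P_R5 = (0.00003312 - 0)²/15 = 0.00000000007313 W
P_total = P_R1 + P_R2 + P_R3 + P_R4 + P_R5 = 0.368 W

Final answer: 0.368 W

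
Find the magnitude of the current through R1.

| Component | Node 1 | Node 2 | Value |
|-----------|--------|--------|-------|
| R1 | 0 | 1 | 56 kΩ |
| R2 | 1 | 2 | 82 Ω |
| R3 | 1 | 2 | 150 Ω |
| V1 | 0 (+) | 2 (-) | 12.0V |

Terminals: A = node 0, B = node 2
Nodal analysis, taking node 2 as the 0 V reference.
Source V1 fixes V_0 = 12 V.
KCL at each unknown node (sum of currents leaving = 0; resistances in Ω):
  Node 1: (V_1 - 12)/56000 + (V_1 - 0)/82 + (V_1 - 0)/150 = 0
Collecting terms: 0.01888 × V_1 = 0.0002143  =>  V_1 = 0.01135 V
I_R1 = (V_0 - V_1)/R1 = (12 - 0.01135)/56000 = 0.0002141 A
|I_R1| = 0.0002141 A

Final answer: |I_R1| = 0.0002141 A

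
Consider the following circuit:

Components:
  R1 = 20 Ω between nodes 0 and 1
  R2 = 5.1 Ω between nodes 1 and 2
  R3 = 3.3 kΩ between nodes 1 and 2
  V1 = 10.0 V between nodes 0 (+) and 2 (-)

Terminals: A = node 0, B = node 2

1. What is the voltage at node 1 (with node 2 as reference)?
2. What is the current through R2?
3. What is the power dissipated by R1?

Nodal analysis, taking node 2 as the 0 V reference.
Source V1 fixes V_0 = 10 V.
KCL at each unknown node (sum of currents leaving = 0; resistances in Ω):
  Node 1: (V_1 - 10)/20 + (V_1 - 0)/5.1 + (V_1 - 0)/3300 = 0
Collecting terms: 0.2464 × V_1 = 0.5  =>  V_1 = 2.029 V
Part 1:
  Read off the nodal solution: V_1 = 2.029 V
Part 2:
  I_R2 = (V_1 - V_2)/R2 = (2.029 - 0)/5.1 = 0.3979 A
  Magnitude: I_R2 = 0.3979 A
Part 3:
  I_R1 = (V_0 - V_1)/R1 = (10 - 2.029)/20 = 0.3985 A
  P_R1 = I_R1² × R1 = (0.3985)² × 20 = 3.177 W

Final answers:
1. V_1 = 2.029 V
2. I_R2 = 0.3979 A
3. P_R1 = 3.177 W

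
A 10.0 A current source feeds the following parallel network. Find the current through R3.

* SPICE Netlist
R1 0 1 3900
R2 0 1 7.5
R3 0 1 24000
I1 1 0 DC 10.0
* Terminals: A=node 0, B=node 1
All resistors sit directly between nodes 0 and 1, so they are in parallel and share one voltage V; the full source current 10 A splits among them.
1/R_par = 1/3900 + 1/7.5 + 1/24000 = 0.1336 S  =>  R_par = 7.483 Ω
V = I × R_par = 10 × 7.483 = 74.83 V
I_R3 = V/R3 = 74.83/24000 = 0.003118 A

Final answer: 0.003118 A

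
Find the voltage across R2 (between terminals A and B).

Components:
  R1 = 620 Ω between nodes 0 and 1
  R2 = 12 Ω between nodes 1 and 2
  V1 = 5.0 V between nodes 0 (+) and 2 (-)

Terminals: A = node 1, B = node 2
R1 and R2 are in series across V1 (node 0 → node 1 → node 2), and the output A–B is taken across R2, so this is a voltage divider.
Series current: I = V1/(R1 + R2) = 5/(620 + 12) = 5/632 = 0.007911 A
V_R2 = I × R2 = V1 × R2/(R1 + R2) = 5 × 12/632 = 0.09494 V

Final answer: 0.09494 V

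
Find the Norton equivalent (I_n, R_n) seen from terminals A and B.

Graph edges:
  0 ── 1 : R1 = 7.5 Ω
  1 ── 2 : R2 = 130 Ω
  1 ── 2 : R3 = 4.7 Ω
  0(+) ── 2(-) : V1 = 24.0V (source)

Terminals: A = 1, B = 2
Find the Thévenin equivalent first; then I_n = V_th/R_th and R_n = R_th.
Step 1 — V_th is the open-circuit voltage V_A - V_B (nothing connected across the terminals).
Nodal analysis, taking node 2 as the 0 V reference.
Source V1 fixes V_0 = 24 V.
KCL at each unknown node (sum of currents leaving = 0; resistances in Ω):
  Node 1: (V_1 - 24)/7.5 + (V_1 - 0)/130 + (V_1 - 0)/4.7 = 0
Collecting terms: 0.3538 × V_1 = 3.2  =>  V_1 = 9.045 V
V_th = V_1 - V_2 = 9.045 - 0 = 9.045 V
Step 2 — R_th: zero the source — replace V1 by a short circuit (node 2 merges into node 0) — and find the resistance seen between A (node 1) and B (node 0).
Reduce the network between node 1 (A) and node 0 (B) by series/parallel combination:
  Rp1 = R1 ‖ R2 ‖ R3 (parallel, all between nodes 0 and 1) = 1/(1/7.5 + 1/130 + 1/4.7) = 2.827 Ω
R_th = 2.827 Ω
I_n = V_th/R_th = 9.045/2.827 = 3.2 A, and R_n = R_th = 2.827 Ω

Final answer: I_n = 3.2 A, R_n = 2.827 Ω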